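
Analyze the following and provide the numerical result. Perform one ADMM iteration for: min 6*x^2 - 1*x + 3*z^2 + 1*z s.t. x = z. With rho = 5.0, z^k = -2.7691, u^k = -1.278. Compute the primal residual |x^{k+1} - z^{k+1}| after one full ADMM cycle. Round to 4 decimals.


ADMM iteration with rho = 5.0, z^k = -2.7691, u^k = -1.278
Step 1: x-update.
Minimize 6*x^2 - 1*x + (5.0/2)*(x + 2.7691 - 1.278)^2
FOC: (2*6 + 5.0)*x = 1 + 5.0*(-2.7691 + 1.278)
x^{k+1} = -0.3797
Step 2: z-update.
Minimize 3*z^2 + 1*z + (5.0/2)*(-0.3797 - z - 1.278)^2
FOC: (2*3 + 5.0)*z = -1 + 5.0*(-0.3797 - 1.278)
z^{k+1} = -0.8444
Step 3: u-update.
u^{k+1} = -1.278 - 0.3797 + 0.8444 = -0.8133
Step 4: Primal residual = |-0.3797 + 0.8444| = 0.4647


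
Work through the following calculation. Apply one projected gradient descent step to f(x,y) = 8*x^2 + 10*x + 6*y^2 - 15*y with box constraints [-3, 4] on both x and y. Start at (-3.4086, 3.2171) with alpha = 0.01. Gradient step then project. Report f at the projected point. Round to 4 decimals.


Step 1: Compute gradient at (-3.4086, 3.2171).
grad_x = 2*8*-3.4086 + 10 = -44.5376
grad_y = 2*6*3.2171 - 15 = 23.6052
Step 2: Gradient step.
x_raw = -3.4086 - 0.01*-44.5376 = -2.9632
y_raw = 3.2171 - 0.01*23.6052 = 2.981
Step 3: Project onto [-3, 4].
x_proj = clip(-2.9632) = -2.9632
y_proj = clip(2.981) = 2.981
Step 4: Evaluate f.
f(-2.9632, 2.981) = 49.2175


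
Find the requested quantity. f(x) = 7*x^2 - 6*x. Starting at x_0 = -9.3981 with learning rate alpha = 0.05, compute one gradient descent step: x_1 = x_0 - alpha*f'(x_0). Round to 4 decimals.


We compute the gradient at x_0 and apply the update.
f'(x) = 14*x - 6
f'(-9.3981) = 14*-9.3981 - 6 = -137.5734
x_1 = -9.3981 - 0.05*-137.5734 = -2.5194


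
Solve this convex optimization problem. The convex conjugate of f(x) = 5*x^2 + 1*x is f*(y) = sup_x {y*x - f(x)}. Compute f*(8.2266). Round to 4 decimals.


f*(y) = sup_x {y*x - a*x^2 - b*x} = sup_x {(y-b)*x - a*x^2}
FOC: (y - b) - 2a*x = 0 => x* = (y - b)/(2a)
x* = (8.2266 - 1)/(2*5) = 0.7227
f*(8.2266) = (y-b)^2/(4a) = (8.2266 - 1)^2/(4*5)
= 52.2237/20 = 2.6112


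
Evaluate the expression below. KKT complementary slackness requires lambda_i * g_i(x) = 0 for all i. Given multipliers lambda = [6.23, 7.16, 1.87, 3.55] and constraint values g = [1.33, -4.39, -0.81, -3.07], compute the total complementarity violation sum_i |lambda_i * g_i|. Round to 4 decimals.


KKT complementary slackness check:
lambda_1 * g_1 = 6.23 * 1.33 = 8.2859
lambda_2 * g_2 = 7.16 * -4.39 = -31.4324
lambda_3 * g_3 = 1.87 * -0.81 = -1.5147
lambda_4 * g_4 = 3.55 * -3.07 = -10.8985
Total violation = 8.2859 + 31.4324 + 1.5147 + 10.8985 = 52.1315


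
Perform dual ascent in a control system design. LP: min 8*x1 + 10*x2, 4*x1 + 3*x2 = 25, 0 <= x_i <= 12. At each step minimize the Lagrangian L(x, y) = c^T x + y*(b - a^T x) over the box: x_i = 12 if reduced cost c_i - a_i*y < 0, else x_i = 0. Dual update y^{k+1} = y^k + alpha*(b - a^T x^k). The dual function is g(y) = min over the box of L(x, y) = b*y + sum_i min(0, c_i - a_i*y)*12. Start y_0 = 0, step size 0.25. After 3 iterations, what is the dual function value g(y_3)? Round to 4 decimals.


Dual ascent for LP: min 8*x1 + 10*x2, 4*x1 + 3*x2 = 25, 0 <= x_i <= 12
Step 1: y^k = 0.0, reduced costs: (8.0, 10.0)
  x^k = (0.0, 0.0), subgradient = b - a^T x = 25.0
  y^{k+1} = 0.0 + 0.25*25.0 = 6.25
Step 2: y^k = 6.25, reduced costs: (-17.0, -8.75)
  x^k = (12.0, 12.0), subgradient = b - a^T x = -59.0
  y^{k+1} = 6.25 + 0.25*-59.0 = -8.5
Step 3: y^k = -8.5, reduced costs: (42.0, 35.5)
  x^k = (0.0, 0.0), subgradient = b - a^T x = 25.0
  y^{k+1} = -8.5 + 0.25*25.0 = -2.25
Dual objective at y_3 = -2.25: reduced costs (17.0, 16.75), box minimizer x = (0.0, 0.0)
g(y_3) = b*y + (c1 - a1*y)*x1 + (c2 - a2*y)*x2 = 25*(-2.25) + 17.0*0.0 + 16.75*0.0 = -56.25 + 0.0 + 0.0 = -56.25


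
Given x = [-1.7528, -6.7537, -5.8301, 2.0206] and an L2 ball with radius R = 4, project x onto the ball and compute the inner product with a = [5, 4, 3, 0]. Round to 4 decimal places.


Step 1: Compute ||x|| (intermediates to 6 decimals).
||x|| = sqrt((-1.7528)^2 + (-6.7537)^2 + (-5.8301)^2 + 2.0206^2) = 9.314379
Step 2: Project.
Since ||x|| > R, scale = R/||x|| = 4/9.314379 = 0.429444, proj(x) = scale * x
proj(x) = [-0.752729, -2.900336, -2.503701, 0.867735]
Step 3: Dot product.
a^T * proj(x) = 5*(-0.752729) + 4*(-2.900336) + 3*(-2.503701) + 0*0.867735 = -22.8761


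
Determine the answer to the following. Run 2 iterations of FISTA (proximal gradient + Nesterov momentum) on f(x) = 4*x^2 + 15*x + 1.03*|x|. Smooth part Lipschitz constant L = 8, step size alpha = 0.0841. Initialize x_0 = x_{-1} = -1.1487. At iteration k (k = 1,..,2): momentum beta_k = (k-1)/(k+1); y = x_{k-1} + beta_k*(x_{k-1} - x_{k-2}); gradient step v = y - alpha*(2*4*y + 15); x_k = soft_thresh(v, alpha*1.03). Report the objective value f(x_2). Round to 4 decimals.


FISTA on f(x) = 4*x^2 + 15*x + 1.03*|x|
L = 8, alpha = 0.0841
Iteration 1: beta = 0.0, y = -1.1487 + 0.0*(-1.1487 + 1.1487) = -1.1487
  grad(y) = 5.8104, v = y - alpha*grad = -1.6374
  prox(v) = soft_thresh(-1.6374, 0.0866) = -1.5507
Iteration 2: beta = 0.3333, y = -1.5507 + 0.3333*(-1.5507 + 1.1487) = -1.6847
  grad(y) = 1.5221, v = y - alpha*grad = -1.8127
  prox(v) = soft_thresh(-1.8127, 0.0866) = -1.7261
f(x_2) = 4*(-1.7261)^2 + 15*(-1.7261) + 1.03*|-1.7261| = -12.1959


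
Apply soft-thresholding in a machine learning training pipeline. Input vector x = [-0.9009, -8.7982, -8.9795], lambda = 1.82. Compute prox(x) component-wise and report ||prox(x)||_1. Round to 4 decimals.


Soft-thresholding with lambda = 1.82:
prox(-0.9009) = sign(-0.9009)*max(|-0.9009| - 1.82, 0) = 0.0
prox(-8.7982) = sign(-8.7982)*max(|-8.7982| - 1.82, 0) = -6.9782
prox(-8.9795) = sign(-8.9795)*max(|-8.9795| - 1.82, 0) = -7.1595
prox(x) = [0.0, -6.9782, -7.1595]
||prox(x)||_1 = 0.0 + 6.9782 + 7.1595 = 14.1377


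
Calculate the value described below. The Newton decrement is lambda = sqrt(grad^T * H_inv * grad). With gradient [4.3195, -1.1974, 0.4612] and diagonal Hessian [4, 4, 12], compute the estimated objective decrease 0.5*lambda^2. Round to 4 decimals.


Step 1: H is diagonal, so H^(-1) * g = [1.0799, -0.2994, 0.0384].
Step 2: g^T H^(-1) g = sum_i g_i^2 / H_ii
  = (4.3195)^2/4 + (-1.1974)^2/4 + (0.4612)^2/12
  = 4.6645 + 0.3584 + 0.0177 = 5.0407
Step 3: Objective decrease = 0.5 * g^T H^(-1) g = 2.5203


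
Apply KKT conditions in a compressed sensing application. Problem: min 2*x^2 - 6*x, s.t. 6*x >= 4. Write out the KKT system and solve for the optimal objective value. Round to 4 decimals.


Step 1: Try lambda = 0 (constraint inactive).
Stationarity: 2*2*x - 6 = 0
x* = 6/(2*2) = 1.5
Check constraint: 6*1.5 = 9.0 >= 4 -- satisfied.
Step 2: Compute optimal value.
f(x*) = 2*1.5^2 - 6*1.5 = -4.5


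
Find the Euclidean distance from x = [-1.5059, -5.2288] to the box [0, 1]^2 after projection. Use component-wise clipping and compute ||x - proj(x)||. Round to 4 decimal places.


Project each component onto [0, 1].
clip(-1.5059) = 0.0, clip(-5.2288) = 0.0
Projection = [0.0, 0.0]
Squared diffs: [2.2677, 27.3403]
Distance = sqrt(29.608) = 5.4413


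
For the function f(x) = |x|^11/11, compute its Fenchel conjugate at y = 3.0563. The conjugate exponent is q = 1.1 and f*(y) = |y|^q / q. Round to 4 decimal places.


The conjugate exponent q satisfies 1/p + 1/q = 1.
p = 11, so q = 11/(11 - 1) = 1.1
|y|^q = 3.0563^1.1 = 3.4176
f*(3.0563) = 3.4176 / 1.1 = 3.1069


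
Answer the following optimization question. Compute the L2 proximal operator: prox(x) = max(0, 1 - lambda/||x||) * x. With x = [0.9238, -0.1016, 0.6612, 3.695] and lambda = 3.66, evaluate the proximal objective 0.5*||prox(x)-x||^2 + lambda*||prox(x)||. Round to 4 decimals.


Step 1: Compute ||x||.
||x|| = 3.867
Step 2: Compute scaling factor.
scale = max(0, 1 - 3.66/3.867) = 0.0535
Step 3: prox(x) = [0.0495, -0.0054, 0.0354, 0.1978]
||prox(x)|| = 0.207
Step 4: Proximal objective.
0.5*||prox-x||^2 = 6.6978
lambda*||prox|| = 0.7576
Total = 7.4555


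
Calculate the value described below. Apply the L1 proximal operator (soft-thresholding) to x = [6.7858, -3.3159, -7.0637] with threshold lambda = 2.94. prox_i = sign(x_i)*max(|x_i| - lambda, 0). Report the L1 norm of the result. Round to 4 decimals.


Soft-thresholding with lambda = 2.94:
prox(6.7858) = sign(6.7858)*max(|6.7858| - 2.94, 0) = 3.8458
prox(-3.3159) = sign(-3.3159)*max(|-3.3159| - 2.94, 0) = -0.3759
prox(-7.0637) = sign(-7.0637)*max(|-7.0637| - 2.94, 0) = -4.1237
prox(x) = [3.8458, -0.3759, -4.1237]
||prox(x)||_1 = 3.8458 + 0.3759 + 4.1237 = 8.3454


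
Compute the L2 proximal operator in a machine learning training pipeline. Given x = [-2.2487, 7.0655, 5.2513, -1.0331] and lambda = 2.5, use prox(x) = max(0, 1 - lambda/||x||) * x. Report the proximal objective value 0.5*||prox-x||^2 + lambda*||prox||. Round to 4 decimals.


Step 1: Compute ||x||.
||x|| = 9.1445
Step 2: Compute scaling factor.
scale = max(0, 1 - 2.5/9.1445) = 0.7266
Step 3: prox(x) = [-1.6339, 5.1339, 3.8157, -0.7507]
||prox(x)|| = 6.6445
Step 4: Proximal objective.
0.5*||prox-x||^2 = 3.125
lambda*||prox|| = 16.6113
Total = 19.7362


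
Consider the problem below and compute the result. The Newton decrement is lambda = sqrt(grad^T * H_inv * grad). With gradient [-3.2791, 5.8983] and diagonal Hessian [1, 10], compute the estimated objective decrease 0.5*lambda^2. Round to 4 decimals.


Step 1: H is diagonal, so H^(-1) * g = [-3.2791, 0.5898].
Step 2: g^T H^(-1) g = sum_i g_i^2 / H_ii
  = (-3.2791)^2/1 + (5.8983)^2/10
  = 10.7525 + 3.479 = 14.2315
Step 3: Objective decrease = 0.5 * g^T H^(-1) g = 7.1157


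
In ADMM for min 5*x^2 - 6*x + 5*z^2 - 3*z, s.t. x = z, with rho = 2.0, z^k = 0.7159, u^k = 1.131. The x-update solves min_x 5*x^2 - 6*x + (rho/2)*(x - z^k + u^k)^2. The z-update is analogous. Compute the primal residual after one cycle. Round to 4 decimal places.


ADMM iteration with rho = 2.0, z^k = 0.7159, u^k = 1.131
Step 1: x-update.
Minimize 5*x^2 - 6*x + (2.0/2)*(x - 0.7159 + 1.131)^2
FOC: (2*5 + 2.0)*x = 6 + 2.0*(0.7159 - 1.131)
x^{k+1} = 0.4308
Step 2: z-update.
Minimize 5*z^2 - 3*z + (2.0/2)*(0.4308 - z + 1.131)^2
FOC: (2*5 + 2.0)*z = 3 + 2.0*(0.4308 + 1.131)
z^{k+1} = 0.5103
Step 3: u-update.
u^{k+1} = 1.131 + 0.4308 - 0.5103 = 1.0515
Step 4: Primal residual = |0.4308 - 0.5103| = 0.0795


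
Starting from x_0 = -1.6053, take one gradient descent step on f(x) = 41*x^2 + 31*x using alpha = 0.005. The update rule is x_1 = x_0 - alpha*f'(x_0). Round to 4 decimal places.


We compute the gradient at x_0 and apply the update.
f'(x) = 82*x + 31
f'(-1.6053) = 82*-1.6053 + 31 = -100.6346
x_1 = -1.6053 - 0.005*-100.6346 = -1.1021


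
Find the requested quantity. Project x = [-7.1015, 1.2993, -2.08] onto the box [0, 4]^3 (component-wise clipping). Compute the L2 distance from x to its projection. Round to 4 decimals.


Project each component onto [0, 4].
clip(-7.1015) = 0.0, clip(1.2993) = 1.2993, clip(-2.08) = 0.0
Projection = [0.0, 1.2993, 0.0]
Squared diffs: [50.4313, 0.0, 4.3264]
Distance = sqrt(54.7577) = 7.3998


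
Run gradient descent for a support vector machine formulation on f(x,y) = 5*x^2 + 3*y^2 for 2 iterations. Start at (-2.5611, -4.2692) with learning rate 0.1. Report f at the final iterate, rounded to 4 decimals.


Gradient descent on f(x,y) = 5*x^2 + 3*y^2.
Starting point: (-2.5611, -4.2692), alpha = 0.1
Step 1: grad_x = 2*5*-2.5611 = -25.611, grad_y = 2*3*-4.2692 = -25.6152
  x_1 = -2.5611 - 0.1*-25.611 = 0.0
  y_1 = -4.2692 - 0.1*-25.6152 = -1.7077
Step 2: grad_x = 2*5*0.0 = 0.0, grad_y = 2*3*-1.7077 = -10.2461
  x_2 = 0.0 - 0.1*0.0 = 0.0
  y_2 = -1.7077 - 0.1*-10.2461 = -0.6831
f(0.0, -0.6831) = 5*0.0^2 + 3*(-0.6831)^2 = 1.3998


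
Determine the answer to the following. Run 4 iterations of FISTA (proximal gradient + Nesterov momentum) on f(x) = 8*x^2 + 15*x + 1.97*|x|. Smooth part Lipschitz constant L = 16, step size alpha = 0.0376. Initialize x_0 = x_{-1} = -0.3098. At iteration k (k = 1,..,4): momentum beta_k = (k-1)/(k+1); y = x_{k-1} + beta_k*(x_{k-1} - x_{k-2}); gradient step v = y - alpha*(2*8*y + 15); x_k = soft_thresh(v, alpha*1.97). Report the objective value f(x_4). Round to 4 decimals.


FISTA on f(x) = 8*x^2 + 15*x + 1.97*|x|
L = 16, alpha = 0.0376
Iteration 1: beta = 0.0, y = -0.3098 + 0.0*(-0.3098 + 0.3098) = -0.3098
  grad(y) = 10.0432, v = y - alpha*grad = -0.6874
  prox(v) = soft_thresh(-0.6874, 0.0741) = -0.6134
Iteration 2: beta = 0.3333, y = -0.6134 + 0.3333*(-0.6134 + 0.3098) = -0.7145
  grad(y) = 3.5674, v = y - alpha*grad = -0.8487
  prox(v) = soft_thresh(-0.8487, 0.0741) = -0.7746
Iteration 3: beta = 0.5, y = -0.7746 + 0.5*(-0.7746 + 0.6134) = -0.8552
  grad(y) = 1.3164, v = y - alpha*grad = -0.9047
  prox(v) = soft_thresh(-0.9047, 0.0741) = -0.8306
Iteration 4: beta = 0.6, y = -0.8306 + 0.6*(-0.8306 + 0.7746) = -0.8643
  grad(y) = 1.1715, v = y - alpha*grad = -0.9083
  prox(v) = soft_thresh(-0.9083, 0.0741) = -0.8343
f(x_4) = 8*(-0.8343)^2 + 15*(-0.8343) + 1.97*|-0.8343| = -5.3025


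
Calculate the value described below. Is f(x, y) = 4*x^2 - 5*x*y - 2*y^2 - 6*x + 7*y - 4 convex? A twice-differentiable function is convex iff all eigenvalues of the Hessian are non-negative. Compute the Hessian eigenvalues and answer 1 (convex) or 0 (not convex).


The Hessian of f(x,y) = 4*x^2 - 5*x*y - 2*y^2 - 6*x + 7*y - 4 is:
H = [[8, -5], [-5, -4]]
Trace = 8 - 4 = 4
Determinant = 8*-4 - (-5)^2 = -57
Discriminant = (4)^2 - 4*-57 = 244.0
Eigenvalues: lambda_1 = -5.8102, lambda_2 = 9.8102
The function is not convex.

0


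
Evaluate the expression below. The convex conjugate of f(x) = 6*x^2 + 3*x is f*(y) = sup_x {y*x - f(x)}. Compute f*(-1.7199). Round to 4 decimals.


f*(y) = sup_x {y*x - a*x^2 - b*x} = sup_x {(y-b)*x - a*x^2}
FOC: (y - b) - 2a*x = 0 => x* = (y - b)/(2a)
x* = (-1.7199 - 3)/(2*6) = -0.3933
f*(-1.7199) = (y-b)^2/(4a) = (-1.7199 - 3)^2/(4*6)
= 22.2775/24 = 0.9282


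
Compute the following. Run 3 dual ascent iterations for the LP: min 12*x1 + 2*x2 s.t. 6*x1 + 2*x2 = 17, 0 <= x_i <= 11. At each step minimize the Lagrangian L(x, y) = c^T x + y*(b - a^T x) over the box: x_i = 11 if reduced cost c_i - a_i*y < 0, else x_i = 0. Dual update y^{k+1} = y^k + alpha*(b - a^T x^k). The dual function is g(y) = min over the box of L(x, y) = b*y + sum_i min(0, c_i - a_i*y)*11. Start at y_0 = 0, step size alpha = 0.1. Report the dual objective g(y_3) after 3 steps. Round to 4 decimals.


Dual ascent for LP: min 12*x1 + 2*x2, 6*x1 + 2*x2 = 17, 0 <= x_i <= 11
Step 1: y^k = 0.0, reduced costs: (12.0, 2.0)
  x^k = (0.0, 0.0), subgradient = b - a^T x = 17.0
  y^{k+1} = 0.0 + 0.1*17.0 = 1.7
Step 2: y^k = 1.7, reduced costs: (1.8, -1.4)
  x^k = (0.0, 11.0), subgradient = b - a^T x = -5.0
  y^{k+1} = 1.7 + 0.1*-5.0 = 1.2
Step 3: y^k = 1.2, reduced costs: (4.8, -0.4)
  x^k = (0.0, 11.0), subgradient = b - a^T x = -5.0
  y^{k+1} = 1.2 + 0.1*-5.0 = 0.7
Dual objective at y_3 = 0.7: reduced costs (7.8, 0.6), box minimizer x = (0.0, 0.0)
g(y_3) = b*y + (c1 - a1*y)*x1 + (c2 - a2*y)*x2 = 17*0.7 + 7.8*0.0 + 0.6*0.0 = 11.9 + 0.0 + 0.0 = 11.9


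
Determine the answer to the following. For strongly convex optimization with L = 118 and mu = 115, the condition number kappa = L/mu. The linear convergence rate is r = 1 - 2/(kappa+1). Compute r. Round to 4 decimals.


Step 1: Compute the condition number.
kappa = L/mu = 118/115 = 1.0261
Step 2: Compute the convergence rate.
r = 1 - 2/(kappa + 1) = 1 - 2*mu/(L + mu) = (L - mu)/(L + mu) = 3/233 = 0.0129


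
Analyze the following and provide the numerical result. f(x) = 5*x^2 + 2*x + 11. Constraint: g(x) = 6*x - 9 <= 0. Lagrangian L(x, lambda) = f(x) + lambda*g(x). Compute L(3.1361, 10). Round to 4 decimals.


Step 1: Evaluate f(x).
f(3.1361) = 5*3.1361^2 + 2*3.1361 + 11 = 66.4478
Step 2: Evaluate g(x).
g(3.1361) = 6*3.1361 - 9 = 9.8166
Step 3: Compute Lagrangian.
L = 66.4478 + 10*9.8166 = 164.6138


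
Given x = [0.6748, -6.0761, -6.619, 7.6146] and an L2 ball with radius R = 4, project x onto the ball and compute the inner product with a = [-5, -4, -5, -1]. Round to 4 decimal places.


Step 1: Compute ||x|| (intermediates to 6 decimals).
||x|| = sqrt(0.6748^2 + (-6.0761)^2 + (-6.619)^2 + 7.6146^2) = 11.796934
Step 2: Project.
Since ||x|| > R, scale = R/||x|| = 4/11.796934 = 0.339071, proj(x) = scale * x
proj(x) = [0.228805, -2.060229, -2.244311, 2.58189]
Step 3: Dot product.
a^T * proj(x) = -5*0.228805 - 4*(-2.060229) - 5*(-2.244311) - 1*2.58189 = 15.7366


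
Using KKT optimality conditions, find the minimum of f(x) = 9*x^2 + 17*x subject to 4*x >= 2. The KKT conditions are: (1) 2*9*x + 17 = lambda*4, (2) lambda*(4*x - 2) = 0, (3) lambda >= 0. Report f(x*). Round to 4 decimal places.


Step 1: Try lambda = 0 (constraint inactive).
x_unc = -17/(2*9) = -0.9444
Check: 4*-0.9444 = -3.7776 < 2 -- violated!
Step 2: Constraint must be active: 4*x = 2
x* = 2/4 = 0.5
lambda = (2*9*0.5 + 17)/4 = 6.5
Step 3: Compute optimal value.
f(x*) = 9*0.5^2 + 17*0.5 = 10.75


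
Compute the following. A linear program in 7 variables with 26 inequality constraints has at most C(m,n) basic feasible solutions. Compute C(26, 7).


Each vertex corresponds to some choice of n active constraints out of m, so the number of vertices is at most C(m, n) = m! / (n!(m-n)!).
m = 26, n = 7
Numerator: 26 * 25 * 24 * 23 * 22 * 21 * 20
Denominator: 7! = 5040
C(26, 7) = 657800


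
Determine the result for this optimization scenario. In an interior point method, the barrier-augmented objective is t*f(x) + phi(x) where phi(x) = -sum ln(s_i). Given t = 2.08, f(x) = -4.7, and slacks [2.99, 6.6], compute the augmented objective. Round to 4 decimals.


Step 1: Compute log-barrier.
ln values: [1.0953, 1.8871]
phi = -(1.0953 + 1.8871) = -2.9823
Step 2: Compute augmented objective.
t*f(x) = 2.08*-4.7 = -9.776
Total = -9.776 - 2.9823 = -12.7583


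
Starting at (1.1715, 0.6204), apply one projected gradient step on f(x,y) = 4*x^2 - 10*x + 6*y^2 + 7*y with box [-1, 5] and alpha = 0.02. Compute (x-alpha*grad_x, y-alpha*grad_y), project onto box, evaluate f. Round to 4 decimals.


Step 1: Compute gradient at (1.1715, 0.6204).
grad_x = 2*4*1.1715 - 10 = -0.628
grad_y = 2*6*0.6204 + 7 = 14.4448
Step 2: Gradient step.
x_raw = 1.1715 - 0.02*-0.628 = 1.1841
y_raw = 0.6204 - 0.02*14.4448 = 0.3315
Step 3: Project onto [-1, 5].
x_proj = clip(1.1841) = 1.1841
y_proj = clip(0.3315) = 0.3315
Step 4: Evaluate f.
f(1.1841, 0.3315) = -3.2527


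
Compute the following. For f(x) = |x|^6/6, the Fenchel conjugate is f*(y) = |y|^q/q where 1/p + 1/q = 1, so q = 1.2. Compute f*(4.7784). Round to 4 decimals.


The conjugate exponent q satisfies 1/p + 1/q = 1.
p = 6, so q = 6/(6 - 1) = 1.2
|y|^q = 4.7784^1.2 = 6.5334
f*(4.7784) = 6.5334 / 1.2 = 5.4445


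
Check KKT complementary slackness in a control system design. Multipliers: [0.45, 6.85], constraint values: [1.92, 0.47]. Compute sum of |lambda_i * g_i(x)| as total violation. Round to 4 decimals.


KKT complementary slackness check:
lambda_1 * g_1 = 0.45 * 1.92 = 0.864
lambda_2 * g_2 = 6.85 * 0.47 = 3.2195
Total violation = 0.864 + 3.2195 = 4.0835


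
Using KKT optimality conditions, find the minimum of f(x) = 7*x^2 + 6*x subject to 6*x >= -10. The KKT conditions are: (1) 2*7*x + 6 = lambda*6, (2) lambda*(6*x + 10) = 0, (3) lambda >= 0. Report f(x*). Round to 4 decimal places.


Step 1: Try lambda = 0 (constraint inactive).
Stationarity: 2*7*x + 6 = 0
x* = -6/(2*7) = -3/7 = -0.4286 (rounded; the exact value -3/7 is used below)
Check constraint: 6*-0.4286 = -2.5716 >= -10 -- satisfied.
Step 2: Compute optimal value.
f(x*) = 7*(-3/7)^2 + 6*(-3/7) = -1.2857


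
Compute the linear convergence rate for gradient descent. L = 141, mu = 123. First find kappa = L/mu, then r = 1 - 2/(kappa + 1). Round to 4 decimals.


Step 1: Compute the condition number.
kappa = L/mu = 141/123 = 1.1463
Step 2: Compute the convergence rate.
r = 1 - 2/(kappa + 1) = 1 - 2*mu/(L + mu) = (L - mu)/(L + mu) = 18/264 = 0.0682


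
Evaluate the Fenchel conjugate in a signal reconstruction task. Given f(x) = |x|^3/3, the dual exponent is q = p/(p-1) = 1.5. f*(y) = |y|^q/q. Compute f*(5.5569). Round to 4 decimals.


The conjugate exponent q satisfies 1/p + 1/q = 1.
p = 3, so q = 3/(3 - 1) = 1.5
|y|^q = 5.5569^1.5 = 13.0993
f*(5.5569) = 13.0993 / 1.5 = 8.7329


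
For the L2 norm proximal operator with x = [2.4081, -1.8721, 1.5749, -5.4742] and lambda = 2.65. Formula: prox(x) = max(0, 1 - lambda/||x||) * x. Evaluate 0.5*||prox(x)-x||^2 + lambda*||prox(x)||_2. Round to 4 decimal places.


Step 1: Compute ||x||.
||x|| = 6.4615
Step 2: Compute scaling factor.
scale = max(0, 1 - 2.65/6.4615) = 0.5899
Step 3: prox(x) = [1.4205, -1.1043, 0.929, -3.2291]
||prox(x)|| = 3.8115
Step 4: Proximal objective.
0.5*||prox-x||^2 = 3.5113
lambda*||prox|| = 10.1005
Total = 13.6117


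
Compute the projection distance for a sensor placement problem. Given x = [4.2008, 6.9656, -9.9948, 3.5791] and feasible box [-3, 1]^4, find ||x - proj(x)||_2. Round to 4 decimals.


Project each component onto [-3, 1].
clip(4.2008) = 1.0, clip(6.9656) = 1.0, clip(-9.9948) = -3.0, clip(3.5791) = 1.0
Projection = [1.0, 1.0, -3.0, 1.0]
Squared diffs: [10.2451, 35.5884, 48.9272, 6.6518]
Distance = sqrt(101.4125) = 10.0704


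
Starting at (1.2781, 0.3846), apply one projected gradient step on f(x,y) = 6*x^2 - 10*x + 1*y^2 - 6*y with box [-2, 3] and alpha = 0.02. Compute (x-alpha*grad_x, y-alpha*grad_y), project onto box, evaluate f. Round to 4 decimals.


Step 1: Compute gradient at (1.2781, 0.3846).
grad_x = 2*6*1.2781 - 10 = 5.3372
grad_y = 2*1*0.3846 - 6 = -5.2308
Step 2: Gradient step.
x_raw = 1.2781 - 0.02*5.3372 = 1.1714
y_raw = 0.3846 - 0.02*-5.2308 = 0.4892
Step 3: Project onto [-2, 3].
x_proj = clip(1.1714) = 1.1714
y_proj = clip(0.4892) = 0.4892
Step 4: Evaluate f.
f(1.1714, 0.4892) = -6.1771


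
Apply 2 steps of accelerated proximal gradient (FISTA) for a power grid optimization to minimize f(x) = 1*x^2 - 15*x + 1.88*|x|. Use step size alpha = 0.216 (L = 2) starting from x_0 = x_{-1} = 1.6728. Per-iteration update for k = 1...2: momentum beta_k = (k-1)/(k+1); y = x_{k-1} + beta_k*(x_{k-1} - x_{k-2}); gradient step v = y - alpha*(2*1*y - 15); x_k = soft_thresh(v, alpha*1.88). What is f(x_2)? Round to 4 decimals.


FISTA on f(x) = 1*x^2 - 15*x + 1.88*|x|
L = 2, alpha = 0.216
Iteration 1: beta = 0.0, y = 1.6728 + 0.0*(1.6728 - 1.6728) = 1.6728
  grad(y) = -11.6544, v = y - alpha*grad = 4.1902
  prox(v) = soft_thresh(4.1902, 0.4061) = 3.7841
Iteration 2: beta = 0.3333, y = 3.7841 + 0.3333*(3.7841 - 1.6728) = 4.4878
  grad(y) = -6.0243, v = y - alpha*grad = 5.7891
  prox(v) = soft_thresh(5.7891, 0.4061) = 5.383
f(x_2) = 1*5.383^2 - 15*5.383 + 1.88*|5.383| = -41.6483


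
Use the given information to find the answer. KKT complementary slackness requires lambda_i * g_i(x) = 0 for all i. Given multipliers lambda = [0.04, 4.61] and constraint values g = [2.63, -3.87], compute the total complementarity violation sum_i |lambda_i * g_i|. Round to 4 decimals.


KKT complementary slackness check:
lambda_1 * g_1 = 0.04 * 2.63 = 0.1052
lambda_2 * g_2 = 4.61 * -3.87 = -17.8407
Total violation = 0.1052 + 17.8407 = 17.9459


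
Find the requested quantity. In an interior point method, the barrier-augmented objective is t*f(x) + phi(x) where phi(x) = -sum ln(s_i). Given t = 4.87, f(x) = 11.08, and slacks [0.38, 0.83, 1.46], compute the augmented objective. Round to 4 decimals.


Step 1: Compute log-barrier.
ln values: [-0.9676, -0.1863, 0.3784]
phi = -(-0.9676 - 0.1863 + 0.3784) = 0.7755
Step 2: Compute augmented objective.
t*f(x) = 4.87*11.08 = 53.9596
Total = 53.9596 + 0.7755 = 54.7351


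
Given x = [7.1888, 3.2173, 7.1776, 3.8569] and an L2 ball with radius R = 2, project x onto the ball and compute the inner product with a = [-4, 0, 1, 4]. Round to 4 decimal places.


Step 1: Compute ||x|| (intermediates to 6 decimals).
||x|| = sqrt(7.1888^2 + 3.2173^2 + 7.1776^2 + 3.8569^2) = 11.332409
Step 2: Project.
Since ||x|| > R, scale = R/||x|| = 2/11.332409 = 0.176485, proj(x) = scale * x
proj(x) = [1.268715, 0.567805, 1.266739, 0.680685]
Step 3: Dot product.
a^T * proj(x) = -4*1.268715 + 0*0.567805 + 1*1.266739 + 4*0.680685 = -1.0854


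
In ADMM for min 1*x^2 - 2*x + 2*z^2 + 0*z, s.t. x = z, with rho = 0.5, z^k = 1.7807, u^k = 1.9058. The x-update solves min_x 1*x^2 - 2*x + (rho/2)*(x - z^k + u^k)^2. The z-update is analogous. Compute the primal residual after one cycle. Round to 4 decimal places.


ADMM iteration with rho = 0.5, z^k = 1.7807, u^k = 1.9058
Step 1: x-update.
Minimize 1*x^2 - 2*x + (0.5/2)*(x - 1.7807 + 1.9058)^2
FOC: (2*1 + 0.5)*x = 2 + 0.5*(1.7807 - 1.9058)
x^{k+1} = 0.775
Step 2: z-update.
Minimize 2*z^2 + 0*z + (0.5/2)*(0.775 - z + 1.9058)^2
FOC: (2*2 + 0.5)*z = 0 + 0.5*(0.775 + 1.9058)
z^{k+1} = 0.2979
Step 3: u-update.
u^{k+1} = 1.9058 + 0.775 - 0.2979 = 2.3829
Step 4: Primal residual = |0.775 - 0.2979| = 0.4771


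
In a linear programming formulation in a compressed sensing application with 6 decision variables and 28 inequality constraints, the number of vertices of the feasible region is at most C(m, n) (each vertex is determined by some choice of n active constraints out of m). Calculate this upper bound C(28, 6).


Each vertex corresponds to some choice of n active constraints out of m, so the number of vertices is at most C(m, n) = m! / (n!(m-n)!).
m = 28, n = 6
Numerator: 28 * 27 * 26 * 25 * 24 * 23
Denominator: 6! = 720
C(28, 6) = 376740


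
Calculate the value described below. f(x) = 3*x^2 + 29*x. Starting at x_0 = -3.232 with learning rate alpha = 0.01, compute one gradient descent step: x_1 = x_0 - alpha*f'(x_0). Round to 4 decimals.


We compute the gradient at x_0 and apply the update.
f'(x) = 6*x + 29
f'(-3.232) = 6*-3.232 + 29 = 9.608
x_1 = -3.232 - 0.01*9.608 = -3.3281


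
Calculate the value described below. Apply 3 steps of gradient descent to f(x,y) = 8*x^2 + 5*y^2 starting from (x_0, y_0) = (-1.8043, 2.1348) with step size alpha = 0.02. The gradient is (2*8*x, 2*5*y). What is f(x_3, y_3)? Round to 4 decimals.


Gradient descent on f(x,y) = 8*x^2 + 5*y^2.
Starting point: (-1.8043, 2.1348), alpha = 0.02
Step 1: grad_x = 2*8*-1.8043 = -28.8688, grad_y = 2*5*2.1348 = 21.348
  x_1 = -1.8043 - 0.02*-28.8688 = -1.2269
  y_1 = 2.1348 - 0.02*21.348 = 1.7078
Step 2: grad_x = 2*8*-1.2269 = -19.6308, grad_y = 2*5*1.7078 = 17.0784
  x_2 = -1.2269 - 0.02*-19.6308 = -0.8343
  y_2 = 1.7078 - 0.02*17.0784 = 1.3663
Step 3: grad_x = 2*8*-0.8343 = -13.3489, grad_y = 2*5*1.3663 = 13.6627
  x_3 = -0.8343 - 0.02*-13.3489 = -0.5673
  y_3 = 1.3663 - 0.02*13.6627 = 1.093
f(-0.5673, 1.093) = 8*(-0.5673)^2 + 5*1.093^2 = 8.5483


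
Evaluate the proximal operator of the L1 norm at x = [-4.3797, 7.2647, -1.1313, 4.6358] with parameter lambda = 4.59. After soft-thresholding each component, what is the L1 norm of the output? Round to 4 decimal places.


Soft-thresholding with lambda = 4.59:
prox(-4.3797) = sign(-4.3797)*max(|-4.3797| - 4.59, 0) = 0.0
prox(7.2647) = sign(7.2647)*max(|7.2647| - 4.59, 0) = 2.6747
prox(-1.1313) = sign(-1.1313)*max(|-1.1313| - 4.59, 0) = 0.0
prox(4.6358) = sign(4.6358)*max(|4.6358| - 4.59, 0) = 0.0458
prox(x) = [0.0, 2.6747, 0.0, 0.0458]
||prox(x)||_1 = 0.0 + 2.6747 + 0.0 + 0.0458 = 2.7205


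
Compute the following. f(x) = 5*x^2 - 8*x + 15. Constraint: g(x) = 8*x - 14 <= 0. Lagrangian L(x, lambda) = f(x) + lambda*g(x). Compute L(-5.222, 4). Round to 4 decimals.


Step 1: Evaluate f(x).
f(-5.222) = 5*(-5.222)^2 - 8*(-5.222) + 15 = 193.1224
Step 2: Evaluate g(x).
g(-5.222) = 8*-5.222 - 14 = -55.776
Step 3: Compute Lagrangian.
L = 193.1224 + 4*-55.776 = -29.9816


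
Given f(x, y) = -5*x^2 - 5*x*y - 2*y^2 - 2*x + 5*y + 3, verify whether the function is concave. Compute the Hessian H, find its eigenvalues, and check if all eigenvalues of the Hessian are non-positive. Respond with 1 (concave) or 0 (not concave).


The Hessian of f(x,y) = -5*x^2 - 5*x*y - 2*y^2 - 2*x + 5*y + 3 is:
H = [[-10, -5], [-5, -4]]
Trace = -10 - 4 = -14
Determinant = -10*-4 - (-5)^2 = 15
Discriminant = (-14)^2 - 4*15 = 136.0
Eigenvalues: lambda_1 = -12.831, lambda_2 = -1.169
The function is concave.

1


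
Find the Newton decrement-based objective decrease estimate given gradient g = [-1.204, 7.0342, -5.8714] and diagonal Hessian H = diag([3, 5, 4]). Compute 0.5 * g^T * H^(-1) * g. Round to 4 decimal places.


Step 1: H is diagonal, so H^(-1) * g = [-0.4013, 1.4068, -1.4679].
Step 2: g^T H^(-1) g = sum_i g_i^2 / H_ii
  = (-1.204)^2/3 + (7.0342)^2/5 + (-5.8714)^2/4
  = 0.4832 + 9.896 + 8.6183 = 18.9975
Step 3: Objective decrease = 0.5 * g^T H^(-1) g = 9.4988


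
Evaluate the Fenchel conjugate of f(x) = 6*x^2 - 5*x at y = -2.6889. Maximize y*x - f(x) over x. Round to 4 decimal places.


f*(y) = sup_x {y*x - a*x^2 - b*x} = sup_x {(y-b)*x - a*x^2}
FOC: (y - b) - 2a*x = 0 => x* = (y - b)/(2a)
x* = (-2.6889 + 5)/(2*6) = 0.1926
f*(-2.6889) = (y-b)^2/(4a) = (-2.6889 + 5)^2/(4*6)
= 5.3412/24 = 0.2225


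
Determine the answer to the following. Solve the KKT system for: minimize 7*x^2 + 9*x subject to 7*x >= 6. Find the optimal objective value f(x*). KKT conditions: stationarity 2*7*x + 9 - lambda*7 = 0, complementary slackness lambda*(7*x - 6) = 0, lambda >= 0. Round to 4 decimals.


Step 1: Try lambda = 0 (constraint inactive).
x_unc = -9/(2*7) = -0.6429
Check: 7*-0.6429 = -4.5003 < 6 -- violated!
Step 2: Constraint must be active: 7*x = 6
x* = 6/7 = 0.8571 (rounded; the exact value 6/7 is used below)
lambda = (2*7*(6/7) + 9)/7 = 3.0
Step 3: Compute optimal value.
f(x*) = 7*(6/7)^2 + 9*(6/7) = 12.8571


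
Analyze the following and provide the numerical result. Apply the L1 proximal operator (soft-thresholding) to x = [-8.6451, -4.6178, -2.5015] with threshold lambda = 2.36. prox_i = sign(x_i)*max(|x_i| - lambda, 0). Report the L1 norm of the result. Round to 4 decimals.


Soft-thresholding with lambda = 2.36:
prox(-8.6451) = sign(-8.6451)*max(|-8.6451| - 2.36, 0) = -6.2851
prox(-4.6178) = sign(-4.6178)*max(|-4.6178| - 2.36, 0) = -2.2578
prox(-2.5015) = sign(-2.5015)*max(|-2.5015| - 2.36, 0) = -0.1415
prox(x) = [-6.2851, -2.2578, -0.1415]
||prox(x)||_1 = 6.2851 + 2.2578 + 0.1415 = 8.6844


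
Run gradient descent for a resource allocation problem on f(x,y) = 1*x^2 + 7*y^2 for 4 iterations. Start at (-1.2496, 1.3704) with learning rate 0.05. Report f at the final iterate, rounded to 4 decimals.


Gradient descent on f(x,y) = 1*x^2 + 7*y^2.
Starting point: (-1.2496, 1.3704), alpha = 0.05
Step 1: grad_x = 2*1*-1.2496 = -2.4992, grad_y = 2*7*1.3704 = 19.1856
  x_1 = -1.2496 - 0.05*-2.4992 = -1.1246
  y_1 = 1.3704 - 0.05*19.1856 = 0.4111
Step 2: grad_x = 2*1*-1.1246 = -2.2493, grad_y = 2*7*0.4111 = 5.7557
  x_2 = -1.1246 - 0.05*-2.2493 = -1.0122
  y_2 = 0.4111 - 0.05*5.7557 = 0.1233
Step 3: grad_x = 2*1*-1.0122 = -2.0244, grad_y = 2*7*0.1233 = 1.7267
  x_3 = -1.0122 - 0.05*-2.0244 = -0.911
  y_3 = 0.1233 - 0.05*1.7267 = 0.037
Step 4: grad_x = 2*1*-0.911 = -1.8219, grad_y = 2*7*0.037 = 0.518
  x_4 = -0.911 - 0.05*-1.8219 = -0.8199
  y_4 = 0.037 - 0.05*0.518 = 0.0111
f(-0.8199, 0.0111) = 1*(-0.8199)^2 + 7*0.0111^2 = 0.673


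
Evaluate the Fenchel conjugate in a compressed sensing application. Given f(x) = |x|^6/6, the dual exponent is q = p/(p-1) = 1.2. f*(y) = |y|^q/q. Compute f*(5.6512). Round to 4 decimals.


The conjugate exponent q satisfies 1/p + 1/q = 1.
p = 6, so q = 6/(6 - 1) = 1.2
|y|^q = 5.6512^1.2 = 7.9904
f*(5.6512) = 7.9904 / 1.2 = 6.6587


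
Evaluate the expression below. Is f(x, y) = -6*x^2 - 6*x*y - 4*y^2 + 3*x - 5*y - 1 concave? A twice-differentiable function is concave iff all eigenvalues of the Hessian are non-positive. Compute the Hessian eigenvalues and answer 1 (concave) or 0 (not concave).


The Hessian of f(x,y) = -6*x^2 - 6*x*y - 4*y^2 + 3*x - 5*y - 1 is:
H = [[-12, -6], [-6, -8]]
Trace = -12 - 8 = -20
Determinant = -12*-8 - (-6)^2 = 60
Discriminant = (-20)^2 - 4*60 = 160.0
Eigenvalues: lambda_1 = -16.3246, lambda_2 = -3.6754
The function is concave.

1


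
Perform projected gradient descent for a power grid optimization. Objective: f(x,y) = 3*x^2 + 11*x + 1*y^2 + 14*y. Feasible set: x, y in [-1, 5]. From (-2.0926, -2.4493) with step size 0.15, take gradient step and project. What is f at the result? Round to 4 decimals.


Step 1: Compute gradient at (-2.0926, -2.4493).
grad_x = 2*3*-2.0926 + 11 = -1.5556
grad_y = 2*1*-2.4493 + 14 = 9.1014
Step 2: Gradient step.
x_raw = -2.0926 - 0.15*-1.5556 = -1.8593
y_raw = -2.4493 - 0.15*9.1014 = -3.8145
Step 3: Project onto [-1, 5].
x_proj = clip(-1.8593) = -1.0
y_proj = clip(-3.8145) = -1.0
Step 4: Evaluate f.
f(-1.0, -1.0) = -21.0


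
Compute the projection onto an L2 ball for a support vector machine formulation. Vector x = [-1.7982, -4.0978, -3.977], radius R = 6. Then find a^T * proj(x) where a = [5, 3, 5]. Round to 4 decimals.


Step 1: Compute ||x|| (intermediates to 6 decimals).
||x|| = sqrt((-1.7982)^2 + (-4.0978)^2 + (-3.977)^2) = 5.98682
Step 2: Project.
Since ||x|| <= R, proj = x (no scaling needed).
proj(x) = [-1.7982, -4.0978, -3.977]
Step 3: Dot product.
a^T * proj(x) = 5*(-1.7982) + 3*(-4.0978) + 5*(-3.977) = -41.1694


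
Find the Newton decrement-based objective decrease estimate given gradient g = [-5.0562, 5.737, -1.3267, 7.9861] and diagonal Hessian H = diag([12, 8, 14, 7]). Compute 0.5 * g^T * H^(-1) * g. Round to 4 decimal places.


Step 1: H is diagonal, so H^(-1) * g = [-0.4214, 0.7171, -0.0948, 1.1409].
Step 2: g^T H^(-1) g = sum_i g_i^2 / H_ii
  = (-5.0562)^2/12 + (5.737)^2/8 + (-1.3267)^2/14 + (7.9861)^2/7
  = 2.1304 + 4.1141 + 0.1257 + 9.1111 = 15.4814
Step 3: Objective decrease = 0.5 * g^T H^(-1) g = 7.7407


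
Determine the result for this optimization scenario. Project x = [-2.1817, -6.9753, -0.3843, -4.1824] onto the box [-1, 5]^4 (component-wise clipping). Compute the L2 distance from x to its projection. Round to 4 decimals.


Project each component onto [-1, 5].
clip(-2.1817) = -1.0, clip(-6.9753) = -1.0, clip(-0.3843) = -0.3843, clip(-4.1824) = -1.0
Projection = [-1.0, -1.0, -0.3843, -1.0]
Squared diffs: [1.3964, 35.7042, 0.0, 10.1277]
Distance = sqrt(47.2283) = 6.8723


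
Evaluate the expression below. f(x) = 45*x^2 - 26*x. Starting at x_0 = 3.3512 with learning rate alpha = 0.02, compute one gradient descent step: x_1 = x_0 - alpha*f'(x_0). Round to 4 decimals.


We compute the gradient at x_0 and apply the update.
f'(x) = 90*x - 26
f'(3.3512) = 90*3.3512 - 26 = 275.608
x_1 = 3.3512 - 0.02*275.608 = -2.161


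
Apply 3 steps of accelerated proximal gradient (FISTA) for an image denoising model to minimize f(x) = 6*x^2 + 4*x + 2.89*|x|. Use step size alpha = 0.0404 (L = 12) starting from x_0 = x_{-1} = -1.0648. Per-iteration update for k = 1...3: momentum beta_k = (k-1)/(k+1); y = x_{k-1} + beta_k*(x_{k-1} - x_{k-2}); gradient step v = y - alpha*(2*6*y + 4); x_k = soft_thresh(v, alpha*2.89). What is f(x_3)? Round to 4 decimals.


FISTA on f(x) = 6*x^2 + 4*x + 2.89*|x|
L = 12, alpha = 0.0404
Iteration 1: beta = 0.0, y = -1.0648 + 0.0*(-1.0648 + 1.0648) = -1.0648
  grad(y) = -8.7776, v = y - alpha*grad = -0.7102
  prox(v) = soft_thresh(-0.7102, 0.1168) = -0.5934
Iteration 2: beta = 0.3333, y = -0.5934 + 0.3333*(-0.5934 + 1.0648) = -0.4363
  grad(y) = -1.2357, v = y - alpha*grad = -0.3864
  prox(v) = soft_thresh(-0.3864, 0.1168) = -0.2696
Iteration 3: beta = 0.5, y = -0.2696 + 0.5*(-0.2696 + 0.5934) = -0.1077
  grad(y) = 2.7073, v = y - alpha*grad = -0.2171
  prox(v) = soft_thresh(-0.2171, 0.1168) = -0.1003
f(x_3) = 6*(-0.1003)^2 + 4*(-0.1003) + 2.89*|-0.1003| = -0.051


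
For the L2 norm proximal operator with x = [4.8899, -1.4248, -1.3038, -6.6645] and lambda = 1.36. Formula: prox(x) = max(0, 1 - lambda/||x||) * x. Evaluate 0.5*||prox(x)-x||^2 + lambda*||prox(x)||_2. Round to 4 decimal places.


Step 1: Compute ||x||.
||x|| = 8.4886
Step 2: Compute scaling factor.
scale = max(0, 1 - 1.36/8.4886) = 0.8398
Step 3: prox(x) = [4.1065, -1.1965, -1.0949, -5.5968]
||prox(x)|| = 7.1286
Step 4: Proximal objective.
0.5*||prox-x||^2 = 0.9248
lambda*||prox|| = 9.6949
Total = 10.6197


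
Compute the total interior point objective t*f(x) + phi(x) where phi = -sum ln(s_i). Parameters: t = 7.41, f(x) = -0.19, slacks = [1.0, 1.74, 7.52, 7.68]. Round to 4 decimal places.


Step 1: Compute log-barrier.
ln values: [0.0, 0.5539, 2.0176, 2.0386]
phi = -(0.0 + 0.5539 + 2.0176 + 2.0386) = -4.6101
Step 2: Compute augmented objective.
t*f(x) = 7.41*-0.19 = -1.4079
Total = -1.4079 - 4.6101 = -6.018


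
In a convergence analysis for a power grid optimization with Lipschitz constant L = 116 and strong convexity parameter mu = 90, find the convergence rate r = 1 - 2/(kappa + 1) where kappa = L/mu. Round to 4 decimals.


Step 1: Compute the condition number.
kappa = L/mu = 116/90 = 1.2889
Step 2: Compute the convergence rate.
r = 1 - 2/(kappa + 1) = 1 - 2*mu/(L + mu) = (L - mu)/(L + mu) = 26/206 = 0.1262


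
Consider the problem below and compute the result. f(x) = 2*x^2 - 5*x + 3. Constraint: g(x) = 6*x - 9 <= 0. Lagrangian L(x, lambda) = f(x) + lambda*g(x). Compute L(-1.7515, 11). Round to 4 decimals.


Step 1: Evaluate f(x).
f(-1.7515) = 2*(-1.7515)^2 - 5*(-1.7515) + 3 = 17.893
Step 2: Evaluate g(x).
g(-1.7515) = 6*-1.7515 - 9 = -19.509
Step 3: Compute Lagrangian.
L = 17.893 + 11*-19.509 = -196.706


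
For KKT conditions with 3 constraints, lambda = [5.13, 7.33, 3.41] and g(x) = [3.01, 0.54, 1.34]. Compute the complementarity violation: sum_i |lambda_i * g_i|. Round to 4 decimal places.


KKT complementary slackness check:
lambda_1 * g_1 = 5.13 * 3.01 = 15.4413
lambda_2 * g_2 = 7.33 * 0.54 = 3.9582
lambda_3 * g_3 = 3.41 * 1.34 = 4.5694
Total violation = 15.4413 + 3.9582 + 4.5694 = 23.9689


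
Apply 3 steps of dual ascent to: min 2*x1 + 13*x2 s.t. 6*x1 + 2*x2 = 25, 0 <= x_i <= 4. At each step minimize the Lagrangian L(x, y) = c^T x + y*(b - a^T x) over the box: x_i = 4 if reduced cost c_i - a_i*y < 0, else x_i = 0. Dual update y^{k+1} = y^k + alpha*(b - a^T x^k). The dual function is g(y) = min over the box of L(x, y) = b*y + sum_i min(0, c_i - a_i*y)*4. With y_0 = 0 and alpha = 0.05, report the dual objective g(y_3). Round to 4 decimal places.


Dual ascent for LP: min 2*x1 + 13*x2, 6*x1 + 2*x2 = 25, 0 <= x_i <= 4
Step 1: y^k = 0.0, reduced costs: (2.0, 13.0)
  x^k = (0.0, 0.0), subgradient = b - a^T x = 25.0
  y^{k+1} = 0.0 + 0.05*25.0 = 1.25
Step 2: y^k = 1.25, reduced costs: (-5.5, 10.5)
  x^k = (4.0, 0.0), subgradient = b - a^T x = 1.0
  y^{k+1} = 1.25 + 0.05*1.0 = 1.3
Step 3: y^k = 1.3, reduced costs: (-5.8, 10.4)
  x^k = (4.0, 0.0), subgradient = b - a^T x = 1.0
  y^{k+1} = 1.3 + 0.05*1.0 = 1.35
Dual objective at y_3 = 1.35: reduced costs (-6.1, 10.3), box minimizer x = (4.0, 0.0)
g(y_3) = b*y + (c1 - a1*y)*x1 + (c2 - a2*y)*x2 = 25*1.35 + (-6.1)*4.0 + 10.3*0.0 = 33.75 - 24.4 + 0.0 = 9.35


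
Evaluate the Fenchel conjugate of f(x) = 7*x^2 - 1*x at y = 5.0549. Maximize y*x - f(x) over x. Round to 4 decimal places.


f*(y) = sup_x {y*x - a*x^2 - b*x} = sup_x {(y-b)*x - a*x^2}
FOC: (y - b) - 2a*x = 0 => x* = (y - b)/(2a)
x* = (5.0549 + 1)/(2*7) = 0.4325
f*(5.0549) = (y-b)^2/(4a) = (5.0549 + 1)^2/(4*7)
= 36.6618/28 = 1.3094


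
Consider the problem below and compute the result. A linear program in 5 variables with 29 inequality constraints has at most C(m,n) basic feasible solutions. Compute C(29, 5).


Each vertex corresponds to some choice of n active constraints out of m, so the number of vertices is at most C(m, n) = m! / (n!(m-n)!).
m = 29, n = 5
Numerator: 29 * 28 * 27 * 26 * 25
Denominator: 5! = 120
C(29, 5) = 118755


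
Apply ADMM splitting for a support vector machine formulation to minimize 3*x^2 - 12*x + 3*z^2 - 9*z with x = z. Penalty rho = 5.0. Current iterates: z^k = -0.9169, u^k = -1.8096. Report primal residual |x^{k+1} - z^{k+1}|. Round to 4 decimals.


ADMM iteration with rho = 5.0, z^k = -0.9169, u^k = -1.8096
Step 1: x-update.
Minimize 3*x^2 - 12*x + (5.0/2)*(x + 0.9169 - 1.8096)^2
FOC: (2*3 + 5.0)*x = 12 + 5.0*(-0.9169 + 1.8096)
x^{k+1} = 1.4967
Step 2: z-update.
Minimize 3*z^2 - 9*z + (5.0/2)*(1.4967 - z - 1.8096)^2
FOC: (2*3 + 5.0)*z = 9 + 5.0*(1.4967 - 1.8096)
z^{k+1} = 0.6759
Step 3: u-update.
u^{k+1} = -1.8096 + 1.4967 - 0.6759 = -0.9889
Step 4: Primal residual = |1.4967 - 0.6759| = 0.8207
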